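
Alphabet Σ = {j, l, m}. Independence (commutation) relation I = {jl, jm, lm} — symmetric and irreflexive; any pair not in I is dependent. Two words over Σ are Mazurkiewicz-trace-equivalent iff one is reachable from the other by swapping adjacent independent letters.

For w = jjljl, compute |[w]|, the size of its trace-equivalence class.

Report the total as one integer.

10

0(j) covers ∅
1(j) covers 0:j
2(l) covers ∅
3(j) covers 1:j
4(l) covers 2:l
floor of heap: 0:j, 2:l
completions by unplaced set U, small U first (add the entries for U minus each lowest piece of U):
  |U|=1: {3}:1  {4}:1
  |U|=2: {1,3}:1  {2,4}:1  {3,4}:2
  |U|=3: {0,1,3}:1  {1,3,4}:3  {2,3,4}:3
  start at 0(j): 6
  start at 2(l): 4
sum over floor = 10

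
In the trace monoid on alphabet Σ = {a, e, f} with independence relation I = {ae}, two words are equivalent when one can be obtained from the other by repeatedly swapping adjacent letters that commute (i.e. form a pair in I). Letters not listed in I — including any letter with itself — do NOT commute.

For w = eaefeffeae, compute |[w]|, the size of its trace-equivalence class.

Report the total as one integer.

#0=e has no predecessor
#1=a has no predecessor
#2=e depends on [0:e]
#3=f depends on [1:a, 2:e]
#4=e depends on [3:f]
#5=f depends on [4:e]
#6=f depends on [5:f]
#7=e depends on [6:f]
#8=a depends on [6:f]
#9=e depends on [7:e]
sources: [0:e, 1:a]
N(rest) = Σ N(rest − s) over sources s of rest; N(one piece) = 1:
  size 1 → [8]=1  [9]=1
  size 2 → [7,9]=1  [8,9]=2
  size 3 → [7,8,9]=3
  size 4 → [6,7,8,9]=3
  size 5 → [5,6,7,8,9]=3
  size 6 → [4,5,6,7,8,9]=3
  size 7 → [3,4,5,6,7,8,9]=3
  size 8 → [1,3,4,5,6,7,8,9]=3  [2,3,4,5,6,7,8,9]=3
  first=0(e) contributes 6
  first=1(a) contributes 3
|[w]| = 9

9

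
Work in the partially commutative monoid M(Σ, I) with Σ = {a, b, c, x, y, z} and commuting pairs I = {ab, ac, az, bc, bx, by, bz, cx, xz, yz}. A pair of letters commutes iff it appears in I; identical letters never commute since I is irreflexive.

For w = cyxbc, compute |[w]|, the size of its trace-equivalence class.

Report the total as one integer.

10

#0=c has no predecessor
#1=y depends on [0:c]
#2=x depends on [1:y]
#3=b has no predecessor
#4=c depends on [1:y]
sources: [0:c, 3:b]
N(rest) = Σ N(rest − s) over sources s of rest; N(one piece) = 1:
  size 1 → [2]=1  [3]=1  [4]=1
  size 2 → [2,3]=2  [2,4]=2  [3,4]=2
  size 3 → [1,2,4]=2  [2,3,4]=6
  first=0(c) contributes 8
  first=3(b) contributes 2
|[w]| = 10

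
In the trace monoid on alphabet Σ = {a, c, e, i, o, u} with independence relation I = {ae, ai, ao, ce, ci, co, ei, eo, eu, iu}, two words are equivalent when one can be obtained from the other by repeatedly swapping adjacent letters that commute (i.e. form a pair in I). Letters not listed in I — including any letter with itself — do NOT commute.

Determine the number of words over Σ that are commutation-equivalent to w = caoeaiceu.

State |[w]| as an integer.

720

piece 0:c — minimal
piece 1:a rests on {0:c}
piece 2:o — minimal
piece 3:e — minimal
piece 4:a rests on {1:a}
piece 5:i rests on {2:o}
piece 6:c rests on {4:a}
piece 7:e rests on {3:e}
piece 8:u rests on {2:o, 6:c}
minimal pieces: {0:c, 2:o, 3:e}
ways to finish when only these pieces remain (= sum over removing one remaining piece with nothing left below it):
  1 left: {5}→1  {7}→1  {8}→1
  2 left: {3,7}→1  {5,7}→2  {5,8}→2  {6,8}→1  {7,8}→2
  3 left: {2,5,8}→2  {3,5,7}→3  {3,7,8}→3  {4,6,8}→1  {5,6,8}→3  {5,7,8}→6  {6,7,8}→3
  4 left: {1,4,6,8}→1  {2,5,6,8}→5  {2,5,7,8}→8  {3,5,7,8}→12  {3,6,7,8}→6  {4,5,6,8}→4  {4,6,7,8}→4  {5,6,7,8}→12
  5 left: {0,1,4,6,8}→1  {1,4,5,6,8}→5  {1,4,6,7,8}→5  {2,3,5,7,8}→20  {2,4,5,6,8}→9  {2,5,6,7,8}→25  {3,4,6,7,8}→10  {3,5,6,7,8}→30  {4,5,6,7,8}→20
  6 left: {0,1,4,5,6,8}→6  {0,1,4,6,7,8}→6  {1,2,4,5,6,8}→14  {1,3,4,6,7,8}→15  {1,4,5,6,7,8}→30  {2,3,5,6,7,8}→75  {2,4,5,6,7,8}→54  {3,4,5,6,7,8}→60
  7 left: {0,1,2,4,5,6,8}→20  {0,1,3,4,6,7,8}→21  {0,1,4,5,6,7,8}→42  {1,2,4,5,6,7,8}→98  {1,3,4,5,6,7,8}→105  {2,3,4,5,6,7,8}→189
  placing 0:c first → 392 extensions
  placing 2:o first → 168 extensions
  placing 3:e first → 160 extensions
total linear extensions = 720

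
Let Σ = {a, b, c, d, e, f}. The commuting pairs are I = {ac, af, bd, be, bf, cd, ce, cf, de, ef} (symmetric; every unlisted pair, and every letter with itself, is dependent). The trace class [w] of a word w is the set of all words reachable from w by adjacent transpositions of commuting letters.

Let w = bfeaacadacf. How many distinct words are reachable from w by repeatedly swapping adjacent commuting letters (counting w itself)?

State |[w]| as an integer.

922

0(b) covers ∅
1(f) covers ∅
2(e) covers ∅
3(a) covers 0:b, 2:e
4(a) covers 3:a
5(c) covers 0:b
6(a) covers 4:a
7(d) covers 1:f, 6:a
8(a) covers 7:d
9(c) covers 5:c
10(f) covers 7:d
floor of heap: 0:b, 1:f, 2:e
completions by unplaced set U, small U first (add the entries for U minus each lowest piece of U):
  |U|=1: {8}:1  {9}:1  {10}:1
  |U|=2: {5,9}:1  {8,9}:2  {8,10}:2  {9,10}:2
  |U|=3: {5,8,9}:3  {5,9,10}:3  {7,8,10}:2  {8,9,10}:6
  |U|=4: {1,7,8,10}:2  {5,8,9,10}:12  {6,7,8,10}:2  {7,8,9,10}:8
  |U|=5: {1,6,7,8,10}:4  {1,7,8,9,10}:10  {4,6,7,8,10}:2  {5,7,8,9,10}:20  {6,7,8,9,10}:10
  |U|=6: {1,4,6,7,8,10}:6  {1,5,7,8,9,10}:30  {1,6,7,8,9,10}:24  {3,4,6,7,8,10}:2  {4,6,7,8,9,10}:12  {5,6,7,8,9,10}:30
  |U|=7: {1,3,4,6,7,8,10}:8  {1,4,6,7,8,9,10}:42  {1,5,6,7,8,9,10}:84  {2,3,4,6,7,8,10}:2  {3,4,6,7,8,9,10}:14  {4,5,6,7,8,9,10}:42
  |U|=8: {1,2,3,4,6,7,8,10}:10  {1,3,4,6,7,8,9,10}:64  {1,4,5,6,7,8,9,10}:168  {2,3,4,6,7,8,9,10}:16  {3,4,5,6,7,8,9,10}:56
  |U|=9: {0,3,4,5,6,7,8,9,10}:56  {1,2,3,4,6,7,8,9,10}:90  {1,3,4,5,6,7,8,9,10}:288  {2,3,4,5,6,7,8,9,10}:72
  start at 0(b): 450
  start at 1(f): 128
  start at 2(e): 344
sum over floor = 922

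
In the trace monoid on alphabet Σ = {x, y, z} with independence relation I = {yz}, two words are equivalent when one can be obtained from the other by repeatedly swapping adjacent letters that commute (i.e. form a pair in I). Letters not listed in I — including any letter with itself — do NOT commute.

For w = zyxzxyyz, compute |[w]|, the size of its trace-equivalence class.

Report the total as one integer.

#0=z has no predecessor
#1=y has no predecessor
#2=x depends on [0:z, 1:y]
#3=z depends on [2:x]
#4=x depends on [3:z]
#5=y depends on [4:x]
#6=y depends on [5:y]
#7=z depends on [4:x]
sources: [0:z, 1:y]
N(rest) = Σ N(rest − s) over sources s of rest; N(one piece) = 1:
  size 1 → [6]=1  [7]=1
  size 2 → [5,6]=1  [6,7]=2
  size 3 → [5,6,7]=3
  size 4 → [4,5,6,7]=3
  size 5 → [3,4,5,6,7]=3
  size 6 → [2,3,4,5,6,7]=3
  first=0(z) contributes 3
  first=1(y) contributes 3
|[w]| = 6

6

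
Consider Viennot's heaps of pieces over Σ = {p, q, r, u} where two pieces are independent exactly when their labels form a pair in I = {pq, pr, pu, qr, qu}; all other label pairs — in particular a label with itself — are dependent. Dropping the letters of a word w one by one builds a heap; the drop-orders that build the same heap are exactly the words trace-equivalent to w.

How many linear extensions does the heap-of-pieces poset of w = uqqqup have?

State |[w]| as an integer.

piece 0:u — minimal
piece 1:q — minimal
piece 2:q rests on {1:q}
piece 3:q rests on {2:q}
piece 4:u rests on {0:u}
piece 5:p — minimal
minimal pieces: {0:u, 1:q, 5:p}
ways to finish when only these pieces remain (= sum over removing one remaining piece with nothing left below it):
  1 left: {3}→1  {4}→1  {5}→1
  2 left: {0,4}→1  {2,3}→1  {3,4}→2  {3,5}→2  {4,5}→2
  3 left: {0,3,4}→3  {0,4,5}→3  {1,2,3}→1  {2,3,4}→3  {2,3,5}→3  {3,4,5}→6
  4 left: {0,2,3,4}→6  {0,3,4,5}→12  {1,2,3,4}→4  {1,2,3,5}→4  {2,3,4,5}→12
  placing 0:u first → 20 extensions
  placing 1:q first → 30 extensions
  placing 5:p first → 10 extensions
total linear extensions = 60

60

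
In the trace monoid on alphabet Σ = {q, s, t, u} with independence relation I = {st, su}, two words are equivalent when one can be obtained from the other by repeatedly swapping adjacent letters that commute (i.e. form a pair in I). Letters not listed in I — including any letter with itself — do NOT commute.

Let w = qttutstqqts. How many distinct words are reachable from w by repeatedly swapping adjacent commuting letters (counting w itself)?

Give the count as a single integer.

0(q) covers ∅
1(t) covers 0:q
2(t) covers 1:t
3(u) covers 2:t
4(t) covers 3:u
5(s) covers 0:q
6(t) covers 4:t
7(q) covers 5:s, 6:t
8(q) covers 7:q
9(t) covers 8:q
10(s) covers 8:q
floor of heap: 0:q
completions by unplaced set U, small U first (add the entries for U minus each lowest piece of U):
  |U|=1: {9}:1  {10}:1
  |U|=2: {9,10}:2
  |U|=3: {8,9,10}:2
  |U|=4: {7,8,9,10}:2
  |U|=5: {5,7,8,9,10}:2  {6,7,8,9,10}:2
  |U|=6: {4,6,7,8,9,10}:2  {5,6,7,8,9,10}:4
  |U|=7: {3,4,6,7,8,9,10}:2  {4,5,6,7,8,9,10}:6
  |U|=8: {2,3,4,6,7,8,9,10}:2  {3,4,5,6,7,8,9,10}:8
  |U|=9: {1,2,3,4,6,7,8,9,10}:2  {2,3,4,5,6,7,8,9,10}:10
  start at 0(q): 12

12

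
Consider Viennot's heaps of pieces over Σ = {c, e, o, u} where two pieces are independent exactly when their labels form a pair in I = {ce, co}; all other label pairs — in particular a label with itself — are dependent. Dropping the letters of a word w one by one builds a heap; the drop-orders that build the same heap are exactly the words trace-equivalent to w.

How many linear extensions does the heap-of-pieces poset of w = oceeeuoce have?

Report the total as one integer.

15

piece 0:o — minimal
piece 1:c — minimal
piece 2:e rests on {0:o}
piece 3:e rests on {2:e}
piece 4:e rests on {3:e}
piece 5:u rests on {1:c, 4:e}
piece 6:o rests on {5:u}
piece 7:c rests on {5:u}
piece 8:e rests on {6:o}
minimal pieces: {0:o, 1:c}
ways to finish when only these pieces remain (= sum over removing one remaining piece with nothing left below it):
  1 left: {7}→1  {8}→1
  2 left: {6,8}→1  {7,8}→2
  3 left: {6,7,8}→3
  4 left: {5,6,7,8}→3
  5 left: {1,5,6,7,8}→3  {4,5,6,7,8}→3
  6 left: {1,4,5,6,7,8}→6  {3,4,5,6,7,8}→3
  7 left: {1,3,4,5,6,7,8}→9  {2,3,4,5,6,7,8}→3
  placing 0:o first → 12 extensions
  placing 1:c first → 3 extensions
total linear extensions = 15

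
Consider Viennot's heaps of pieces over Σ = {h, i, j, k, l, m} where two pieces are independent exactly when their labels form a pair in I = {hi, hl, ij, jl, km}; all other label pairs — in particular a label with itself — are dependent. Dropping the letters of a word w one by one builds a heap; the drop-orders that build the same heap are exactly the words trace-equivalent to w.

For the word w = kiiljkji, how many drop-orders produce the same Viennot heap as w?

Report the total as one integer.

piece 0:k — minimal
piece 1:i rests on {0:k}
piece 2:i rests on {1:i}
piece 3:l rests on {2:i}
piece 4:j rests on {0:k}
piece 5:k rests on {3:l, 4:j}
piece 6:j rests on {5:k}
piece 7:i rests on {5:k}
minimal pieces: {0:k}
ways to finish when only these pieces remain (= sum over removing one remaining piece with nothing left below it):
  1 left: {6}→1  {7}→1
  2 left: {6,7}→2
  3 left: {5,6,7}→2
  4 left: {3,5,6,7}→2  {4,5,6,7}→2
  5 left: {2,3,5,6,7}→2  {3,4,5,6,7}→4
  6 left: {1,2,3,5,6,7}→2  {2,3,4,5,6,7}→6
  placing 0:k first → 8 extensions

8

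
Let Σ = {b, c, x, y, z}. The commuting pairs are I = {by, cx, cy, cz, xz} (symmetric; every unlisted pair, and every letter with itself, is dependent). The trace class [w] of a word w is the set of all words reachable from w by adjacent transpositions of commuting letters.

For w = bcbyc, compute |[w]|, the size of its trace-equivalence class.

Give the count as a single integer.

drop 0:b onto floor
drop 1:c onto {0:b}
drop 2:b onto {1:c}
drop 3:y onto floor
drop 4:c onto {2:b}
ground layer = {0:b, 3:y}
drop-orders for the pieces not yet dropped (sum over which currently-grounded one goes next):
  1 to go: {3} 1  {4} 1
  2 to go: {2,4} 1  {3,4} 2
  3 to go: {1,2,4} 1  {2,3,4} 3
  if 0:b drops first: 4 orders
  if 3:y drops first: 1 orders
heap linearizations: 5

5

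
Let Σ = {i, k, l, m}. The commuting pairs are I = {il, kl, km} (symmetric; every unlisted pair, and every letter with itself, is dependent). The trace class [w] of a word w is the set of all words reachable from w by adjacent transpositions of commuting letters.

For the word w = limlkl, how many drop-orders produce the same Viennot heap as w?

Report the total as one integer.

#0=l has no predecessor
#1=i has no predecessor
#2=m depends on [0:l, 1:i]
#3=l depends on [2:m]
#4=k depends on [1:i]
#5=l depends on [3:l]
sources: [0:l, 1:i]
N(rest) = Σ N(rest − s) over sources s of rest; N(one piece) = 1:
  size 1 → [4]=1  [5]=1
  size 2 → [3,5]=1  [4,5]=2
  size 3 → [2,3,5]=1  [3,4,5]=3
  size 4 → [0,2,3,5]=1  [2,3,4,5]=4
  first=0(l) contributes 4
  first=1(i) contributes 5
|[w]| = 9

9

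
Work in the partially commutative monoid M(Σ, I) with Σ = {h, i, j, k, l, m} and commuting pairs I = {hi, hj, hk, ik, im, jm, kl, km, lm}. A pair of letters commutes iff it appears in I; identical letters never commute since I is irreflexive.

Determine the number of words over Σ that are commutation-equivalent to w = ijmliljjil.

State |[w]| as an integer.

10

drop 0:i onto floor
drop 1:j onto {0:i}
drop 2:m onto floor
drop 3:l onto {1:j}
drop 4:i onto {3:l}
drop 5:l onto {4:i}
drop 6:j onto {5:l}
drop 7:j onto {6:j}
drop 8:i onto {7:j}
drop 9:l onto {8:i}
ground layer = {0:i, 2:m}
drop-orders for the pieces not yet dropped (sum over which currently-grounded one goes next):
  1 to go: {2} 1  {9} 1
  2 to go: {2,9} 2  {8,9} 1
  3 to go: {2,8,9} 3  {7,8,9} 1
  4 to go: {2,7,8,9} 4  {6,7,8,9} 1
  5 to go: {2,6,7,8,9} 5  {5,6,7,8,9} 1
  6 to go: {2,5,6,7,8,9} 6  {4,5,6,7,8,9} 1
  7 to go: {2,4,5,6,7,8,9} 7  {3,4,5,6,7,8,9} 1
  8 to go: {1,3,4,5,6,7,8,9} 1  {2,3,4,5,6,7,8,9} 8
  if 0:i drops first: 9 orders
  if 2:m drops first: 1 orders
heap linearizations: 10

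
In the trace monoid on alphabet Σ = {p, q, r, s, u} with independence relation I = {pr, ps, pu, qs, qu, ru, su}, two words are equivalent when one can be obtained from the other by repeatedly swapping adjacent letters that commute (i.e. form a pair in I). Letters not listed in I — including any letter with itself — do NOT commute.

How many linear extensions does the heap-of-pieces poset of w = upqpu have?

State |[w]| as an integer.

#0=u has no predecessor
#1=p has no predecessor
#2=q depends on [1:p]
#3=p depends on [2:q]
#4=u depends on [0:u]
sources: [0:u, 1:p]
N(rest) = Σ N(rest − s) over sources s of rest; N(one piece) = 1:
  size 1 → [3]=1  [4]=1
  size 2 → [0,4]=1  [2,3]=1  [3,4]=2
  size 3 → [0,3,4]=3  [1,2,3]=1  [2,3,4]=3
  first=0(u) contributes 4
  first=1(p) contributes 6
|[w]| = 10

10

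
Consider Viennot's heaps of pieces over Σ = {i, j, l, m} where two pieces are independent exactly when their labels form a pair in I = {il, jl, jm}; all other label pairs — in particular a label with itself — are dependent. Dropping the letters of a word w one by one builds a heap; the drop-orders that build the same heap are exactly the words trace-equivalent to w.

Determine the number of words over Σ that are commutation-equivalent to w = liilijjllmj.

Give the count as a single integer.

piece 0:l — minimal
piece 1:i — minimal
piece 2:i rests on {1:i}
piece 3:l rests on {0:l}
piece 4:i rests on {2:i}
piece 5:j rests on {4:i}
piece 6:j rests on {5:j}
piece 7:l rests on {3:l}
piece 8:l rests on {7:l}
piece 9:m rests on {4:i, 8:l}
piece 10:j rests on {6:j}
minimal pieces: {0:l, 1:i}
ways to finish when only these pieces remain (= sum over removing one remaining piece with nothing left below it):
  1 left: {9}→1  {10}→1
  2 left: {6,10}→1  {8,9}→1  {9,10}→2
  3 left: {5,6,10}→1  {6,9,10}→3  {7,8,9}→1  {8,9,10}→3
  4 left: {3,7,8,9}→1  {5,6,9,10}→4  {6,8,9,10}→6  {7,8,9,10}→4
  5 left: {0,3,7,8,9}→1  {3,7,8,9,10}→5  {4,5,6,9,10}→4  {5,6,8,9,10}→10  {6,7,8,9,10}→10
  6 left: {0,3,7,8,9,10}→6  {2,4,5,6,9,10}→4  {3,6,7,8,9,10}→15  {4,5,6,8,9,10}→14  {5,6,7,8,9,10}→20
  7 left: {0,3,6,7,8,9,10}→21  {1,2,4,5,6,9,10}→4  {2,4,5,6,8,9,10}→18  {3,5,6,7,8,9,10}→35  {4,5,6,7,8,9,10}→34
  8 left: {0,3,5,6,7,8,9,10}→56  {1,2,4,5,6,8,9,10}→22  {2,4,5,6,7,8,9,10}→52  {3,4,5,6,7,8,9,10}→69
  9 left: {0,3,4,5,6,7,8,9,10}→125  {1,2,4,5,6,7,8,9,10}→74  {2,3,4,5,6,7,8,9,10}→121
  placing 0:l first → 195 extensions
  placing 1:i first → 246 extensions
total linear extensions = 441

441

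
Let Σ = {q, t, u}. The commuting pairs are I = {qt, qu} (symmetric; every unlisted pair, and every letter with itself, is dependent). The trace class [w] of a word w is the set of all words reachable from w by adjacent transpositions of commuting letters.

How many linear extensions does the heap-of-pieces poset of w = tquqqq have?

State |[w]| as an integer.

15

#0=t has no predecessor
#1=q has no predecessor
#2=u depends on [0:t]
#3=q depends on [1:q]
#4=q depends on [3:q]
#5=q depends on [4:q]
sources: [0:t, 1:q]
N(rest) = Σ N(rest − s) over sources s of rest; N(one piece) = 1:
  size 1 → [2]=1  [5]=1
  size 2 → [0,2]=1  [2,5]=2  [4,5]=1
  size 3 → [0,2,5]=3  [2,4,5]=3  [3,4,5]=1
  size 4 → [0,2,4,5]=6  [1,3,4,5]=1  [2,3,4,5]=4
  first=0(t) contributes 5
  first=1(q) contributes 10
|[w]| = 15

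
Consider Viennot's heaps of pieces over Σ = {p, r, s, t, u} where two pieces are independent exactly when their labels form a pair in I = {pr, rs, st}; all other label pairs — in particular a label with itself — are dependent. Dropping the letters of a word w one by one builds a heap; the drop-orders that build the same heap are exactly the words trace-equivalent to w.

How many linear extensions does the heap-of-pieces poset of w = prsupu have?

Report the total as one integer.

0(p) covers ∅
1(r) covers ∅
2(s) covers 0:p
3(u) covers 1:r, 2:s
4(p) covers 3:u
5(u) covers 4:p
floor of heap: 0:p, 1:r
completions by unplaced set U, small U first (add the entries for U minus each lowest piece of U):
  |U|=1: {5}:1
  |U|=2: {4,5}:1
  |U|=3: {3,4,5}:1
  |U|=4: {1,3,4,5}:1  {2,3,4,5}:1
  start at 0(p): 2
  start at 1(r): 1
sum over floor = 3

3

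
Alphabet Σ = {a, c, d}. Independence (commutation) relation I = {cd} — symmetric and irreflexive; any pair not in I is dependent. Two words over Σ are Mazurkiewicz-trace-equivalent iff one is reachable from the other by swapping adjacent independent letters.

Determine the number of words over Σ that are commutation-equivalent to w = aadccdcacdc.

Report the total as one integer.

#0=a has no predecessor
#1=a depends on [0:a]
#2=d depends on [1:a]
#3=c depends on [1:a]
#4=c depends on [3:c]
#5=d depends on [2:d]
#6=c depends on [4:c]
#7=a depends on [5:d, 6:c]
#8=c depends on [7:a]
#9=d depends on [7:a]
#10=c depends on [8:c]
sources: [0:a]
N(rest) = Σ N(rest − s) over sources s of rest; N(one piece) = 1:
  size 1 → [9]=1  [10]=1
  size 2 → [8,10]=1  [9,10]=2
  size 3 → [8,9,10]=3
  size 4 → [7,8,9,10]=3
  size 5 → [5,7,8,9,10]=3  [6,7,8,9,10]=3
  size 6 → [2,5,7,8,9,10]=3  [4,6,7,8,9,10]=3  [5,6,7,8,9,10]=6
  size 7 → [2,5,6,7,8,9,10]=9  [3,4,6,7,8,9,10]=3  [4,5,6,7,8,9,10]=9
  size 8 → [2,4,5,6,7,8,9,10]=18  [3,4,5,6,7,8,9,10]=12
  size 9 → [2,3,4,5,6,7,8,9,10]=30
  first=0(a) contributes 30

30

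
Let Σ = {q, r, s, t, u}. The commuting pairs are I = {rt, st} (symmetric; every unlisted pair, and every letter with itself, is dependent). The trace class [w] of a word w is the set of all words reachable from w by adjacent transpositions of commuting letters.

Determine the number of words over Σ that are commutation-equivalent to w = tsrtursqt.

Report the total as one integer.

piece 0:t — minimal
piece 1:s — minimal
piece 2:r rests on {1:s}
piece 3:t rests on {0:t}
piece 4:u rests on {2:r, 3:t}
piece 5:r rests on {4:u}
piece 6:s rests on {5:r}
piece 7:q rests on {6:s}
piece 8:t rests on {7:q}
minimal pieces: {0:t, 1:s}
ways to finish when only these pieces remain (= sum over removing one remaining piece with nothing left below it):
  1 left: {8}→1
  2 left: {7,8}→1
  3 left: {6,7,8}→1
  4 left: {5,6,7,8}→1
  5 left: {4,5,6,7,8}→1
  6 left: {2,4,5,6,7,8}→1  {3,4,5,6,7,8}→1
  7 left: {0,3,4,5,6,7,8}→1  {1,2,4,5,6,7,8}→1  {2,3,4,5,6,7,8}→2
  placing 0:t first → 3 extensions
  placing 1:s first → 3 extensions
total linear extensions = 6

6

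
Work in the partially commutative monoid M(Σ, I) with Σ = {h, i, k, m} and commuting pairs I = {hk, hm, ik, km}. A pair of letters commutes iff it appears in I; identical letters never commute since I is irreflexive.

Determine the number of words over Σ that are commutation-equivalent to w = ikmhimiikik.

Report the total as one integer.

#0=i has no predecessor
#1=k has no predecessor
#2=m depends on [0:i]
#3=h depends on [0:i]
#4=i depends on [2:m, 3:h]
#5=m depends on [4:i]
#6=i depends on [5:m]
#7=i depends on [6:i]
#8=k depends on [1:k]
#9=i depends on [7:i]
#10=k depends on [8:k]
sources: [0:i, 1:k]
N(rest) = Σ N(rest − s) over sources s of rest; N(one piece) = 1:
  size 1 → [9]=1  [10]=1
  size 2 → [7,9]=1  [8,10]=1  [9,10]=2
  size 3 → [1,8,10]=1  [6,7,9]=1  [7,9,10]=3  [8,9,10]=3
  size 4 → [1,8,9,10]=4  [5,6,7,9]=1  [6,7,9,10]=4  [7,8,9,10]=6
  size 5 → [1,7,8,9,10]=10  [4,5,6,7,9]=1  [5,6,7,9,10]=5  [6,7,8,9,10]=10
  size 6 → [1,6,7,8,9,10]=20  [2,4,5,6,7,9]=1  [3,4,5,6,7,9]=1  [4,5,6,7,9,10]=6  [5,6,7,8,9,10]=15
  size 7 → [1,5,6,7,8,9,10]=35  [2,3,4,5,6,7,9]=2  [2,4,5,6,7,9,10]=7  [3,4,5,6,7,9,10]=7  [4,5,6,7,8,9,10]=21
  size 8 → [0,2,3,4,5,6,7,9]=2  [1,4,5,6,7,8,9,10]=56  [2,3,4,5,6,7,9,10]=16  [2,4,5,6,7,8,9,10]=28  [3,4,5,6,7,8,9,10]=28
  size 9 → [0,2,3,4,5,6,7,9,10]=18  [1,2,4,5,6,7,8,9,10]=84  [1,3,4,5,6,7,8,9,10]=84  [2,3,4,5,6,7,8,9,10]=72
  first=0(i) contributes 240
  first=1(k) contributes 90
|[w]| = 330

330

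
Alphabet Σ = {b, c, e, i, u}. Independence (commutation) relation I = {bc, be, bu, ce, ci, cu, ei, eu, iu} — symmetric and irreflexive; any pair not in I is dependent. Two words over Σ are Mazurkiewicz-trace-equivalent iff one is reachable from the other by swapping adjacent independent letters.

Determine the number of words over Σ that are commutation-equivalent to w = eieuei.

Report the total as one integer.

drop 0:e onto floor
drop 1:i onto floor
drop 2:e onto {0:e}
drop 3:u onto floor
drop 4:e onto {2:e}
drop 5:i onto {1:i}
ground layer = {0:e, 1:i, 3:u}
drop-orders for the pieces not yet dropped (sum over which currently-grounded one goes next):
  1 to go: {3} 1  {4} 1  {5} 1
  2 to go: {1,5} 1  {2,4} 1  {3,4} 2  {3,5} 2  {4,5} 2
  3 to go: {0,2,4} 1  {1,3,5} 3  {1,4,5} 3  {2,3,4} 3  {2,4,5} 3  {3,4,5} 6
  4 to go: {0,2,3,4} 4  {0,2,4,5} 4  {1,2,4,5} 6  {1,3,4,5} 12  {2,3,4,5} 12
  if 0:e drops first: 30 orders
  if 1:i drops first: 20 orders
  if 3:u drops first: 10 orders
heap linearizations: 60

60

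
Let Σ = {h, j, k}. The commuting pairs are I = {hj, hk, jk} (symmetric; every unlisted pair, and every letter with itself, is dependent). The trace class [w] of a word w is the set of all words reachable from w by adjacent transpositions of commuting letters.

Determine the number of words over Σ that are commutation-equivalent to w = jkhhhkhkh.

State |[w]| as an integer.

504

#0=j has no predecessor
#1=k has no predecessor
#2=h has no predecessor
#3=h depends on [2:h]
#4=h depends on [3:h]
#5=k depends on [1:k]
#6=h depends on [4:h]
#7=k depends on [5:k]
#8=h depends on [6:h]
sources: [0:j, 1:k, 2:h]
N(rest) = Σ N(rest − s) over sources s of rest; N(one piece) = 1:
  size 1 → [0]=1  [7]=1  [8]=1
  size 2 → [0,7]=2  [0,8]=2  [5,7]=1  [6,8]=1  [7,8]=2
  size 3 → [0,5,7]=3  [0,6,8]=3  [0,7,8]=6  [1,5,7]=1  [4,6,8]=1  [5,7,8]=3  [6,7,8]=3
  size 4 → [0,1,5,7]=4  [0,4,6,8]=4  [0,5,7,8]=12  [0,6,7,8]=12  [1,5,7,8]=4  [3,4,6,8]=1  [4,6,7,8]=4  [5,6,7,8]=6
  size 5 → [0,1,5,7,8]=20  [0,3,4,6,8]=5  [0,4,6,7,8]=20  [0,5,6,7,8]=30  [1,5,6,7,8]=10  [2,3,4,6,8]=1  [3,4,6,7,8]=5  [4,5,6,7,8]=10
  size 6 → [0,1,5,6,7,8]=60  [0,2,3,4,6,8]=6  [0,3,4,6,7,8]=30  [0,4,5,6,7,8]=60  [1,4,5,6,7,8]=20  [2,3,4,6,7,8]=6  [3,4,5,6,7,8]=15
  size 7 → [0,1,4,5,6,7,8]=140  [0,2,3,4,6,7,8]=42  [0,3,4,5,6,7,8]=105  [1,3,4,5,6,7,8]=35  [2,3,4,5,6,7,8]=21
  first=0(j) contributes 56
  first=1(k) contributes 168
  first=2(h) contributes 280
|[w]| = 504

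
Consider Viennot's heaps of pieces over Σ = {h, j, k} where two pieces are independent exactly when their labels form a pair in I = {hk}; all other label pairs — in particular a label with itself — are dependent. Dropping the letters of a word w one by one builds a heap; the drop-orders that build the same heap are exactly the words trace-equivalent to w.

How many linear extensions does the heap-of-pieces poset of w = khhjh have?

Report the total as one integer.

#0=k has no predecessor
#1=h has no predecessor
#2=h depends on [1:h]
#3=j depends on [0:k, 2:h]
#4=h depends on [3:j]
sources: [0:k, 1:h]
N(rest) = Σ N(rest − s) over sources s of rest; N(one piece) = 1:
  size 1 → [4]=1
  size 2 → [3,4]=1
  size 3 → [0,3,4]=1  [2,3,4]=1
  first=0(k) contributes 1
  first=1(h) contributes 2
|[w]| = 3

3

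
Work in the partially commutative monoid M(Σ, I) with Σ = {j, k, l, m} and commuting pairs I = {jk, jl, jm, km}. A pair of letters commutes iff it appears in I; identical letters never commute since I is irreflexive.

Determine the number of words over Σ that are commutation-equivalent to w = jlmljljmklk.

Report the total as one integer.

330

drop 0:j onto floor
drop 1:l onto floor
drop 2:m onto {1:l}
drop 3:l onto {2:m}
drop 4:j onto {0:j}
drop 5:l onto {3:l}
drop 6:j onto {4:j}
drop 7:m onto {5:l}
drop 8:k onto {5:l}
drop 9:l onto {7:m, 8:k}
drop 10:k onto {9:l}
ground layer = {0:j, 1:l}
drop-orders for the pieces not yet dropped (sum over which currently-grounded one goes next):
  1 to go: {6} 1  {10} 1
  2 to go: {4,6} 1  {6,10} 2  {9,10} 1
  3 to go: {0,4,6} 1  {4,6,10} 3  {6,9,10} 3  {7,9,10} 1  {8,9,10} 1
  4 to go: {0,4,6,10} 4  {4,6,9,10} 6  {6,7,9,10} 4  {6,8,9,10} 4  {7,8,9,10} 2
  5 to go: {0,4,6,9,10} 10  {4,6,7,9,10} 10  {4,6,8,9,10} 10  {5,7,8,9,10} 2  {6,7,8,9,10} 10
  6 to go: {0,4,6,7,9,10} 20  {0,4,6,8,9,10} 20  {3,5,7,8,9,10} 2  {4,6,7,8,9,10} 30  {5,6,7,8,9,10} 12
  7 to go: {0,4,6,7,8,9,10} 70  {2,3,5,7,8,9,10} 2  {3,5,6,7,8,9,10} 14  {4,5,6,7,8,9,10} 42
  8 to go: {0,4,5,6,7,8,9,10} 112  {1,2,3,5,7,8,9,10} 2  {2,3,5,6,7,8,9,10} 16  {3,4,5,6,7,8,9,10} 56
  9 to go: {0,3,4,5,6,7,8,9,10} 168  {1,2,3,5,6,7,8,9,10} 18  {2,3,4,5,6,7,8,9,10} 72
  if 0:j drops first: 90 orders
  if 1:l drops first: 240 orders
heap linearizations: 330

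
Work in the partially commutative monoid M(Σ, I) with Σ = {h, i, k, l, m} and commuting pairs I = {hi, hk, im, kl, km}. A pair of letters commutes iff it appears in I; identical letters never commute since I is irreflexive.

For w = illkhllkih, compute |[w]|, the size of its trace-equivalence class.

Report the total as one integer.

49

drop 0:i onto floor
drop 1:l onto {0:i}
drop 2:l onto {1:l}
drop 3:k onto {0:i}
drop 4:h onto {2:l}
drop 5:l onto {4:h}
drop 6:l onto {5:l}
drop 7:k onto {3:k}
drop 8:i onto {6:l, 7:k}
drop 9:h onto {6:l}
ground layer = {0:i}
drop-orders for the pieces not yet dropped (sum over which currently-grounded one goes next):
  1 to go: {8} 1  {9} 1
  2 to go: {7,8} 1  {8,9} 2
  3 to go: {3,7,8} 1  {6,8,9} 2  {7,8,9} 3
  4 to go: {3,7,8,9} 4  {5,6,8,9} 2  {6,7,8,9} 5
  5 to go: {3,6,7,8,9} 9  {4,5,6,8,9} 2  {5,6,7,8,9} 7
  6 to go: {2,4,5,6,8,9} 2  {3,5,6,7,8,9} 16  {4,5,6,7,8,9} 9
  7 to go: {1,2,4,5,6,8,9} 2  {2,4,5,6,7,8,9} 11  {3,4,5,6,7,8,9} 25
  8 to go: {1,2,4,5,6,7,8,9} 13  {2,3,4,5,6,7,8,9} 36
  if 0:i drops first: 49 orders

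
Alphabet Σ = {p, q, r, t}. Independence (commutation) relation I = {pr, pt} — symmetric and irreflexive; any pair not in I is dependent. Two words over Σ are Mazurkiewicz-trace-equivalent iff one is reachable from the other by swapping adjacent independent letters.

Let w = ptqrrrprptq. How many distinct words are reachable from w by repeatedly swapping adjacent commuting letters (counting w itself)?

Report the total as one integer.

drop 0:p onto floor
drop 1:t onto floor
drop 2:q onto {0:p, 1:t}
drop 3:r onto {2:q}
drop 4:r onto {3:r}
drop 5:r onto {4:r}
drop 6:p onto {2:q}
drop 7:r onto {5:r}
drop 8:p onto {6:p}
drop 9:t onto {7:r}
drop 10:q onto {8:p, 9:t}
ground layer = {0:p, 1:t}
drop-orders for the pieces not yet dropped (sum over which currently-grounded one goes next):
  1 to go: {10} 1
  2 to go: {8,10} 1  {9,10} 1
  3 to go: {6,8,10} 1  {7,9,10} 1  {8,9,10} 2
  4 to go: {5,7,9,10} 1  {6,8,9,10} 3  {7,8,9,10} 3
  5 to go: {4,5,7,9,10} 1  {5,7,8,9,10} 4  {6,7,8,9,10} 6
  6 to go: {3,4,5,7,9,10} 1  {4,5,7,8,9,10} 5  {5,6,7,8,9,10} 10
  7 to go: {3,4,5,7,8,9,10} 6  {4,5,6,7,8,9,10} 15
  8 to go: {3,4,5,6,7,8,9,10} 21
  9 to go: {2,3,4,5,6,7,8,9,10} 21
  if 0:p drops first: 21 orders
  if 1:t drops first: 21 orders
heap linearizations: 42

42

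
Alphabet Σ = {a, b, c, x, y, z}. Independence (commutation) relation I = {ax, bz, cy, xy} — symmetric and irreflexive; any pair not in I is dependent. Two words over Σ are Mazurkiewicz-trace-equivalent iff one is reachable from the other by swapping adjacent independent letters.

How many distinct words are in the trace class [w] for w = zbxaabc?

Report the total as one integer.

6

#0=z has no predecessor
#1=b has no predecessor
#2=x depends on [0:z, 1:b]
#3=a depends on [0:z, 1:b]
#4=a depends on [3:a]
#5=b depends on [2:x, 4:a]
#6=c depends on [5:b]
sources: [0:z, 1:b]
N(rest) = Σ N(rest − s) over sources s of rest; N(one piece) = 1:
  size 1 → [6]=1
  size 2 → [5,6]=1
  size 3 → [2,5,6]=1  [4,5,6]=1
  size 4 → [2,4,5,6]=2  [3,4,5,6]=1
  size 5 → [2,3,4,5,6]=3
  first=0(z) contributes 3
  first=1(b) contributes 3
|[w]| = 6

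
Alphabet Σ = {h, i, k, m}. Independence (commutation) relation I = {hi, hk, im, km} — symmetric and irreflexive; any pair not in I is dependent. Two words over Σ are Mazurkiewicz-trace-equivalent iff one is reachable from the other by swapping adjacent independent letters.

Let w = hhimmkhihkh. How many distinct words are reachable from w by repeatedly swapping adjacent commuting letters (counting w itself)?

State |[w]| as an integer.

#0=h has no predecessor
#1=h depends on [0:h]
#2=i has no predecessor
#3=m depends on [1:h]
#4=m depends on [3:m]
#5=k depends on [2:i]
#6=h depends on [4:m]
#7=i depends on [5:k]
#8=h depends on [6:h]
#9=k depends on [7:i]
#10=h depends on [8:h]
sources: [0:h, 2:i]
N(rest) = Σ N(rest − s) over sources s of rest; N(one piece) = 1:
  size 1 → [9]=1  [10]=1
  size 2 → [7,9]=1  [8,10]=1  [9,10]=2
  size 3 → [5,7,9]=1  [6,8,10]=1  [7,9,10]=3  [8,9,10]=3
  size 4 → [2,5,7,9]=1  [4,6,8,10]=1  [5,7,9,10]=4  [6,8,9,10]=4  [7,8,9,10]=6
  size 5 → [2,5,7,9,10]=5  [3,4,6,8,10]=1  [4,6,8,9,10]=5  [5,7,8,9,10]=10  [6,7,8,9,10]=10
  size 6 → [1,3,4,6,8,10]=1  [2,5,7,8,9,10]=15  [3,4,6,8,9,10]=6  [4,6,7,8,9,10]=15  [5,6,7,8,9,10]=20
  size 7 → [0,1,3,4,6,8,10]=1  [1,3,4,6,8,9,10]=7  [2,5,6,7,8,9,10]=35  [3,4,6,7,8,9,10]=21  [4,5,6,7,8,9,10]=35
  size 8 → [0,1,3,4,6,8,9,10]=8  [1,3,4,6,7,8,9,10]=28  [2,4,5,6,7,8,9,10]=70  [3,4,5,6,7,8,9,10]=56
  size 9 → [0,1,3,4,6,7,8,9,10]=36  [1,3,4,5,6,7,8,9,10]=84  [2,3,4,5,6,7,8,9,10]=126
  first=0(h) contributes 210
  first=2(i) contributes 120
|[w]| = 330

330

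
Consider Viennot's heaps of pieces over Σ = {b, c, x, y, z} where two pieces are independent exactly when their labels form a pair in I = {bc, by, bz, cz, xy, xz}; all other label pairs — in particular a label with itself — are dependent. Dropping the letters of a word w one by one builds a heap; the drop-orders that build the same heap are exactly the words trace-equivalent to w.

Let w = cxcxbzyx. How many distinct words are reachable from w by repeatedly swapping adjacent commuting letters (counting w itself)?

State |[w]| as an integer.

piece 0:c — minimal
piece 1:x rests on {0:c}
piece 2:c rests on {1:x}
piece 3:x rests on {2:c}
piece 4:b rests on {3:x}
piece 5:z — minimal
piece 6:y rests on {2:c, 5:z}
piece 7:x rests on {4:b}
minimal pieces: {0:c, 5:z}
ways to finish when only these pieces remain (= sum over removing one remaining piece with nothing left below it):
  1 left: {6}→1  {7}→1
  2 left: {4,7}→1  {5,6}→1  {6,7}→2
  3 left: {3,4,7}→1  {4,6,7}→3  {5,6,7}→3
  4 left: {3,4,6,7}→4  {4,5,6,7}→6
  5 left: {2,3,4,6,7}→4  {3,4,5,6,7}→10
  6 left: {1,2,3,4,6,7}→4  {2,3,4,5,6,7}→14
  placing 0:c first → 18 extensions
  placing 5:z first → 4 extensions
total linear extensions = 22

22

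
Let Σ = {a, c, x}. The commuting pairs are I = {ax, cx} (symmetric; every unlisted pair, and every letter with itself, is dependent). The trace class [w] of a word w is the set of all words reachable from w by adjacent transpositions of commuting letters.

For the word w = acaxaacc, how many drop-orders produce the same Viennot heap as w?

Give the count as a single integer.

8

#0=a has no predecessor
#1=c depends on [0:a]
#2=a depends on [1:c]
#3=x has no predecessor
#4=a depends on [2:a]
#5=a depends on [4:a]
#6=c depends on [5:a]
#7=c depends on [6:c]
sources: [0:a, 3:x]
N(rest) = Σ N(rest − s) over sources s of rest; N(one piece) = 1:
  size 1 → [3]=1  [7]=1
  size 2 → [3,7]=2  [6,7]=1
  size 3 → [3,6,7]=3  [5,6,7]=1
  size 4 → [3,5,6,7]=4  [4,5,6,7]=1
  size 5 → [2,4,5,6,7]=1  [3,4,5,6,7]=5
  size 6 → [1,2,4,5,6,7]=1  [2,3,4,5,6,7]=6
  first=0(a) contributes 7
  first=3(x) contributes 1
|[w]| = 8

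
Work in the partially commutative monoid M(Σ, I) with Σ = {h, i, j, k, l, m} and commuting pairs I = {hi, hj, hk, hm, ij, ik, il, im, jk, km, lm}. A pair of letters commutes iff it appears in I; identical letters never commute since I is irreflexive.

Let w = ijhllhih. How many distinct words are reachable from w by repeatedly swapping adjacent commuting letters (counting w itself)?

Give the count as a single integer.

#0=i has no predecessor
#1=j has no predecessor
#2=h has no predecessor
#3=l depends on [1:j, 2:h]
#4=l depends on [3:l]
#5=h depends on [4:l]
#6=i depends on [0:i]
#7=h depends on [5:h]
sources: [0:i, 1:j, 2:h]
N(rest) = Σ N(rest − s) over sources s of rest; N(one piece) = 1:
  size 1 → [6]=1  [7]=1
  size 2 → [0,6]=1  [5,7]=1  [6,7]=2
  size 3 → [0,6,7]=3  [4,5,7]=1  [5,6,7]=3
  size 4 → [0,5,6,7]=6  [3,4,5,7]=1  [4,5,6,7]=4
  size 5 → [0,4,5,6,7]=10  [1,3,4,5,7]=1  [2,3,4,5,7]=1  [3,4,5,6,7]=5
  size 6 → [0,3,4,5,6,7]=15  [1,2,3,4,5,7]=2  [1,3,4,5,6,7]=6  [2,3,4,5,6,7]=6
  first=0(i) contributes 14
  first=1(j) contributes 21
  first=2(h) contributes 21
|[w]| = 56

56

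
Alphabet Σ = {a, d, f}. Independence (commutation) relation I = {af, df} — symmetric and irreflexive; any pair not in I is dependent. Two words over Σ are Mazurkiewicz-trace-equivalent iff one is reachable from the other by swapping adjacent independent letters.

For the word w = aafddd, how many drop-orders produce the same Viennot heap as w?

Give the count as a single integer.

piece 0:a — minimal
piece 1:a rests on {0:a}
piece 2:f — minimal
piece 3:d rests on {1:a}
piece 4:d rests on {3:d}
piece 5:d rests on {4:d}
minimal pieces: {0:a, 2:f}
ways to finish when only these pieces remain (= sum over removing one remaining piece with nothing left below it):
  1 left: {2}→1  {5}→1
  2 left: {2,5}→2  {4,5}→1
  3 left: {2,4,5}→3  {3,4,5}→1
  4 left: {1,3,4,5}→1  {2,3,4,5}→4
  placing 0:a first → 5 extensions
  placing 2:f first → 1 extensions
total linear extensions = 6

6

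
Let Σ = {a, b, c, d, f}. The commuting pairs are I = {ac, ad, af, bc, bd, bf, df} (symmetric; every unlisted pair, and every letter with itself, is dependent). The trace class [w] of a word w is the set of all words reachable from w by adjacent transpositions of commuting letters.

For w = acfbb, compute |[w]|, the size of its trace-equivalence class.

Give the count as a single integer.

#0=a has no predecessor
#1=c has no predecessor
#2=f depends on [1:c]
#3=b depends on [0:a]
#4=b depends on [3:b]
sources: [0:a, 1:c]
N(rest) = Σ N(rest − s) over sources s of rest; N(one piece) = 1:
  size 1 → [2]=1  [4]=1
  size 2 → [1,2]=1  [2,4]=2  [3,4]=1
  size 3 → [0,3,4]=1  [1,2,4]=3  [2,3,4]=3
  first=0(a) contributes 6
  first=1(c) contributes 4
|[w]| = 10

10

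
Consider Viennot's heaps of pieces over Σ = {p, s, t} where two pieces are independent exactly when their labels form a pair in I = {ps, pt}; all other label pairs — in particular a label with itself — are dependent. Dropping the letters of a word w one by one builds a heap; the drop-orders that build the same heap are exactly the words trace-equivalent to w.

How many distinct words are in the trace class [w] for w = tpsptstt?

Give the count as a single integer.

piece 0:t — minimal
piece 1:p — minimal
piece 2:s rests on {0:t}
piece 3:p rests on {1:p}
piece 4:t rests on {2:s}
piece 5:s rests on {4:t}
piece 6:t rests on {5:s}
piece 7:t rests on {6:t}
minimal pieces: {0:t, 1:p}
ways to finish when only these pieces remain (= sum over removing one remaining piece with nothing left below it):
  1 left: {3}→1  {7}→1
  2 left: {1,3}→1  {3,7}→2  {6,7}→1
  3 left: {1,3,7}→3  {3,6,7}→3  {5,6,7}→1
  4 left: {1,3,6,7}→6  {3,5,6,7}→4  {4,5,6,7}→1
  5 left: {1,3,5,6,7}→10  {2,4,5,6,7}→1  {3,4,5,6,7}→5
  6 left: {0,2,4,5,6,7}→1  {1,3,4,5,6,7}→15  {2,3,4,5,6,7}→6
  placing 0:t first → 21 extensions
  placing 1:p first → 7 extensions
total linear extensions = 28

28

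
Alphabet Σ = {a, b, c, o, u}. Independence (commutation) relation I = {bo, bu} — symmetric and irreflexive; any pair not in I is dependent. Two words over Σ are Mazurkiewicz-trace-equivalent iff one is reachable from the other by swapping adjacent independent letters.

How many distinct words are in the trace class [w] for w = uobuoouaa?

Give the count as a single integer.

#0=u has no predecessor
#1=o depends on [0:u]
#2=b has no predecessor
#3=u depends on [1:o]
#4=o depends on [3:u]
#5=o depends on [4:o]
#6=u depends on [5:o]
#7=a depends on [2:b, 6:u]
#8=a depends on [7:a]
sources: [0:u, 2:b]
N(rest) = Σ N(rest − s) over sources s of rest; N(one piece) = 1:
  size 1 → [8]=1
  size 2 → [7,8]=1
  size 3 → [2,7,8]=1  [6,7,8]=1
  size 4 → [2,6,7,8]=2  [5,6,7,8]=1
  size 5 → [2,5,6,7,8]=3  [4,5,6,7,8]=1
  size 6 → [2,4,5,6,7,8]=4  [3,4,5,6,7,8]=1
  size 7 → [1,3,4,5,6,7,8]=1  [2,3,4,5,6,7,8]=5
  first=0(u) contributes 6
  first=2(b) contributes 1
|[w]| = 7

7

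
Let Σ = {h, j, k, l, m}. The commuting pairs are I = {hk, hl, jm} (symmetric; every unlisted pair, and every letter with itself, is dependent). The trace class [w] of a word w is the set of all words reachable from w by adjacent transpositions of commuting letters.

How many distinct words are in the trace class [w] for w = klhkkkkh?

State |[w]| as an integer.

#0=k has no predecessor
#1=l depends on [0:k]
#2=h has no predecessor
#3=k depends on [1:l]
#4=k depends on [3:k]
#5=k depends on [4:k]
#6=k depends on [5:k]
#7=h depends on [2:h]
sources: [0:k, 2:h]
N(rest) = Σ N(rest − s) over sources s of rest; N(one piece) = 1:
  size 1 → [6]=1  [7]=1
  size 2 → [2,7]=1  [5,6]=1  [6,7]=2
  size 3 → [2,6,7]=3  [4,5,6]=1  [5,6,7]=3
  size 4 → [2,5,6,7]=6  [3,4,5,6]=1  [4,5,6,7]=4
  size 5 → [1,3,4,5,6]=1  [2,4,5,6,7]=10  [3,4,5,6,7]=5
  size 6 → [0,1,3,4,5,6]=1  [1,3,4,5,6,7]=6  [2,3,4,5,6,7]=15
  first=0(k) contributes 21
  first=2(h) contributes 7
|[w]| = 28

28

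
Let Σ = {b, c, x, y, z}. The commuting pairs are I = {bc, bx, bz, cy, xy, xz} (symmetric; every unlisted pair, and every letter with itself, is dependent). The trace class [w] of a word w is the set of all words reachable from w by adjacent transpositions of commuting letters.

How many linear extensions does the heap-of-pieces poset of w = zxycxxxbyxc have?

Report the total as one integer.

drop 0:z onto floor
drop 1:x onto floor
drop 2:y onto {0:z}
drop 3:c onto {0:z, 1:x}
drop 4:x onto {3:c}
drop 5:x onto {4:x}
drop 6:x onto {5:x}
drop 7:b onto {2:y}
drop 8:y onto {7:b}
drop 9:x onto {6:x}
drop 10:c onto {9:x}
ground layer = {0:z, 1:x}
drop-orders for the pieces not yet dropped (sum over which currently-grounded one goes next):
  1 to go: {8} 1  {10} 1
  2 to go: {7,8} 1  {8,10} 2  {9,10} 1
  3 to go: {2,7,8} 1  {6,9,10} 1  {7,8,10} 3  {8,9,10} 3
  4 to go: {2,7,8,10} 4  {5,6,9,10} 1  {6,8,9,10} 4  {7,8,9,10} 6
  5 to go: {2,7,8,9,10} 10  {4,5,6,9,10} 1  {5,6,8,9,10} 5  {6,7,8,9,10} 10
  6 to go: {2,6,7,8,9,10} 20  {3,4,5,6,9,10} 1  {4,5,6,8,9,10} 6  {5,6,7,8,9,10} 15
  7 to go: {1,3,4,5,6,9,10} 1  {2,5,6,7,8,9,10} 35  {3,4,5,6,8,9,10} 7  {4,5,6,7,8,9,10} 21
  8 to go: {1,3,4,5,6,8,9,10} 8  {2,4,5,6,7,8,9,10} 56  {3,4,5,6,7,8,9,10} 28
  9 to go: {1,3,4,5,6,7,8,9,10} 36  {2,3,4,5,6,7,8,9,10} 84
  if 0:z drops first: 120 orders
  if 1:x drops first: 84 orders
heap linearizations: 204

204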